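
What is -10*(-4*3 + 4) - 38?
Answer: 42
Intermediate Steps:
-10*(-4*3 + 4) - 38 = -10*(-12 + 4) - 38 = -10*(-8) - 38 = 80 - 38 = 42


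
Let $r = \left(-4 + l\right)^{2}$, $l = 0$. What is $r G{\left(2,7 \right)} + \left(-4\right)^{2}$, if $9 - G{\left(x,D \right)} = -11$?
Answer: $336$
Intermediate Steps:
$G{\left(x,D \right)} = 20$ ($G{\left(x,D \right)} = 9 - -11 = 9 + 11 = 20$)
$r = 16$ ($r = \left(-4 + 0\right)^{2} = \left(-4\right)^{2} = 16$)
$r G{\left(2,7 \right)} + \left(-4\right)^{2} = 16 \cdot 20 + \left(-4\right)^{2} = 320 + 16 = 336$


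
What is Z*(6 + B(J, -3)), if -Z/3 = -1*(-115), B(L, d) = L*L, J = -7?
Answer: -18975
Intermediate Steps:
B(L, d) = L²
Z = -345 (Z = -(-3)*(-115) = -3*115 = -345)
Z*(6 + B(J, -3)) = -345*(6 + (-7)²) = -345*(6 + 49) = -345*55 = -18975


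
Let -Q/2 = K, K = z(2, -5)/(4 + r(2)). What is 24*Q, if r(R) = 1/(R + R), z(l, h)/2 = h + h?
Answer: 3840/17 ≈ 225.88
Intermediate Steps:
z(l, h) = 4*h (z(l, h) = 2*(h + h) = 2*(2*h) = 4*h)
r(R) = 1/(2*R)
K = -80/17 (K = (4*(-5))/(4 + (½)/2) = -20/(4 + (½)*(½)) = -20/(4 + ¼) = -20/17/4 = -20*4/17 = -80/17 ≈ -4.7059)
Q = 160/17 (Q = -2*(-80/17) = 160/17 ≈ 9.4118)
24*Q = 24*(160/17) = 3840/17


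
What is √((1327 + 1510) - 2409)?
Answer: 2*√107 ≈ 20.688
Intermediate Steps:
√((1327 + 1510) - 2409) = √(2837 - 2409) = √428 = 2*√107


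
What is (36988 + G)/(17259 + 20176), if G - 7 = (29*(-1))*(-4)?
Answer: 37111/37435 ≈ 0.99135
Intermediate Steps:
G = 123 (G = 7 + (29*(-1))*(-4) = 7 - 29*(-4) = 7 + 116 = 123)
(36988 + G)/(17259 + 20176) = (36988 + 123)/(17259 + 20176) = 37111/37435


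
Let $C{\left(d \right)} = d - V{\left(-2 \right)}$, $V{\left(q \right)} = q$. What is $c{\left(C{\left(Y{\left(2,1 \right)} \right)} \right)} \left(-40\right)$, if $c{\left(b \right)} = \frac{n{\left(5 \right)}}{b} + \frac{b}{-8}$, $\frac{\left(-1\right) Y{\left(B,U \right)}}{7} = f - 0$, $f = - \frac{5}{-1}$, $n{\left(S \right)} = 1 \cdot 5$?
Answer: $- \frac{5245}{33} \approx -158.94$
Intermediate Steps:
$n{\left(S \right)} = 5$
$f = 5$ ($f = \left(-5\right) \left(-1\right) = 5$)
$Y{\left(B,U \right)} = -35$ ($Y{\left(B,U \right)} = - 7 \left(5 - 0\right) = - 7 \left(5 + 0\right) = \left(-7\right) 5 = -35$)
$C{\left(d \right)} = 2 + d$ ($C{\left(d \right)} = d - -2 = d + 2 = 2 + d$)
$c{\left(b \right)} = \frac{5}{b} - \frac{b}{8}$ ($c{\left(b \right)} = \frac{5}{b} + \frac{b}{-8} = \frac{5}{b} + b \left(- \frac{1}{8}\right) = \frac{5}{b} - \frac{b}{8}$)
$c{\left(C{\left(Y{\left(2,1 \right)} \right)} \right)} \left(-40\right) = \left(\frac{5}{2 - 35} - \frac{2 - 35}{8}\right) \left(-40\right) = \left(\frac{5}{-33} - - \frac{33}{8}\right) \left(-40\right) = \left(5 \left(- \frac{1}{33}\right) + \frac{33}{8}\right) \left(-40\right) = \left(- \frac{5}{33} + \frac{33}{8}\right) \left(-40\right) = \frac{1049}{264} \left(-40\right) = - \frac{5245}{33}$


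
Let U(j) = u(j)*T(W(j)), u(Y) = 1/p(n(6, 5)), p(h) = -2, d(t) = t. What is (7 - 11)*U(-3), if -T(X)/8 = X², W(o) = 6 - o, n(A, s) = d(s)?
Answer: -1296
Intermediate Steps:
n(A, s) = s
u(Y) = -½ (u(Y) = 1/(-2) = -½)
T(X) = -8*X²
U(j) = 4*(6 - j)² (U(j) = -(-4)*(6 - j)² = 4*(6 - j)²)
(7 - 11)*U(-3) = (7 - 11)*(4*(-6 - 3)²) = -16*(-9)² = -16*81 = -4*324 = -1296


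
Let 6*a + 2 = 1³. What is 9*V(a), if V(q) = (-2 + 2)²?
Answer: 0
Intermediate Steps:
a = -⅙ (a = -⅓ + (⅙)*1³ = -⅓ + (⅙)*1 = -⅓ + ⅙ = -⅙ ≈ -0.16667)
V(q) = 0 (V(q) = 0² = 0)
9*V(a) = 9*0 = 0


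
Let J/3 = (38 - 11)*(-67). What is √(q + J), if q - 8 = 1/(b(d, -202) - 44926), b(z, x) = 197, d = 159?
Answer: 6*I*√301158433653/44729 ≈ 73.614*I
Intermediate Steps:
q = 357831/44729 (q = 8 + 1/(197 - 44926) = 8 + 1/(-44729) = 8 - 1/44729 = 357831/44729 ≈ 8.0000)
J = -5427 (J = 3*((38 - 11)*(-67)) = 3*(27*(-67)) = 3*(-1809) = -5427)
√(q + J) = √(357831/44729 - 5427) = √(-242386452/44729) = 6*I*√301158433653/44729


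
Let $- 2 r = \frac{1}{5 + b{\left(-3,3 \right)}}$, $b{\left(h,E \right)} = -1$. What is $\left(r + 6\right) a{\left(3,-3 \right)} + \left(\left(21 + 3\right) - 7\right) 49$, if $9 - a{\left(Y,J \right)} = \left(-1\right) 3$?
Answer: $\frac{1807}{2} \approx 903.5$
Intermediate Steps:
$a{\left(Y,J \right)} = 12$ ($a{\left(Y,J \right)} = 9 - \left(-1\right) 3 = 9 - -3 = 9 + 3 = 12$)
$r = - \frac{1}{8}$ ($r = - \frac{1}{2 \left(5 - 1\right)} = - \frac{1}{2 \cdot 4} = \left(- \frac{1}{2}\right) \frac{1}{4} = - \frac{1}{8} \approx -0.125$)
$\left(r + 6\right) a{\left(3,-3 \right)} + \left(\left(21 + 3\right) - 7\right) 49 = \left(- \frac{1}{8} + 6\right) 12 + \left(\left(21 + 3\right) - 7\right) 49 = \frac{47}{8} \cdot 12 + \left(24 - 7\right) 49 = \frac{141}{2} + 17 \cdot 49 = \frac{141}{2} + 833 = \frac{1807}{2}$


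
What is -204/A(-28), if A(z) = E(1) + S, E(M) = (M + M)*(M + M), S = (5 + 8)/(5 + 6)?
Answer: -748/19 ≈ -39.368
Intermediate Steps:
S = 13/11 ≈ 1.1818
E(M) = 4*M**2 (E(M) = (2*M)*(2*M) = 4*M**2)
A(z) = 57/11 (A(z) = 4*1**2 + 13/11 = 4*1 + 13/11 = 4 + 13/11 = 57/11)
-204/A(-28) = -204/57/11 = -204*11/57 = -748/19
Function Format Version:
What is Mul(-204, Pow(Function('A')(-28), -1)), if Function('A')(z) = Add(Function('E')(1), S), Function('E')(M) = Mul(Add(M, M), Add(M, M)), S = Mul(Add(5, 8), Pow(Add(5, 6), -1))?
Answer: Rational(-748, 19) ≈ -39.368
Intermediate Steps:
S = Rational(13, 11) (S = Mul(13, Pow(11, -1)) = Mul(13, Rational(1, 11)) = Rational(13, 11) ≈ 1.1818)
Function('E')(M) = Mul(4, Pow(M, 2)) (Function('E')(M) = Mul(Mul(2, M), Mul(2, M)) = Mul(4, Pow(M, 2)))
Function('A')(z) = Rational(57, 11) (Function('A')(z) = Add(Mul(4, Pow(1, 2)), Rational(13, 11)) = Add(Mul(4, 1), Rational(13, 11)) = Add(4, Rational(13, 11)) = Rational(57, 11))
Mul(-204, Pow(Function('A')(-28), -1)) = Mul(-204, Pow(Rational(57, 11), -1)) = Mul(-204, Rational(11, 57)) = Rational(-748, 19)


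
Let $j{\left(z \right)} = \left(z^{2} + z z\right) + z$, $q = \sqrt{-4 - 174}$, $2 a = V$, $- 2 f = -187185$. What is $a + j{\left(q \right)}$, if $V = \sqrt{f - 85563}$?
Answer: $-356 + \frac{\sqrt{32118}}{4} + i \sqrt{178} \approx -311.2 + 13.342 i$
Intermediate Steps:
$f = \frac{187185}{2}$ ($f = \left(- \frac{1}{2}\right) \left(-187185\right) = \frac{187185}{2} \approx 93593.0$)
$V = \frac{\sqrt{32118}}{2}$ ($V = \sqrt{\frac{187185}{2} - 85563} = \sqrt{\frac{16059}{2}} = \frac{\sqrt{32118}}{2} \approx 89.607$)
$a = \frac{\sqrt{32118}}{4}$ ($a = \frac{\frac{1}{2} \sqrt{32118}}{2} = \frac{\sqrt{32118}}{4} \approx 44.804$)
$q = i \sqrt{178}$ ($q = \sqrt{-178} = i \sqrt{178} \approx 13.342 i$)
$j{\left(z \right)} = z + 2 z^{2}$ ($j{\left(z \right)} = \left(z^{2} + z^{2}\right) + z = 2 z^{2} + z = z + 2 z^{2}$)
$a + j{\left(q \right)} = \frac{\sqrt{32118}}{4} + i \sqrt{178} \left(1 + 2 i \sqrt{178}\right)$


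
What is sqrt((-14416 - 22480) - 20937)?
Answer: I*sqrt(57833) ≈ 240.48*I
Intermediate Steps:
sqrt((-14416 - 22480) - 20937) = sqrt(-36896 - 20937) = sqrt(-57833) = I*sqrt(57833)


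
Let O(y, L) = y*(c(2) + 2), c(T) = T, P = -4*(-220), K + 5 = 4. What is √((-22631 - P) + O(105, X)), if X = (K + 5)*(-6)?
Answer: I*√23091 ≈ 151.96*I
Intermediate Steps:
K = -1 (K = -5 + 4 = -1)
P = 880
X = -24 (X = (-1 + 5)*(-6) = 4*(-6) = -24)
O(y, L) = 4*y (O(y, L) = y*(2 + 2) = y*4 = 4*y)
√((-22631 - P) + O(105, X)) = √((-22631 - 1*880) + 4*105) = √((-22631 - 880) + 420) = √(-23511 + 420) = √(-23091) = I*√23091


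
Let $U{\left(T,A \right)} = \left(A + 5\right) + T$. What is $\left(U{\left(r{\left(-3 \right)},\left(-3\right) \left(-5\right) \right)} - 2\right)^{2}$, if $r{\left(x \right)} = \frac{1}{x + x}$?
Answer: $\frac{11449}{36} \approx 318.03$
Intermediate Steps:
$r{\left(x \right)} = \frac{1}{2 x}$
$U{\left(T,A \right)} = 5 + A + T$ ($U{\left(T,A \right)} = \left(5 + A\right) + T = 5 + A + T$)
$\left(U{\left(r{\left(-3 \right)},\left(-3\right) \left(-5\right) \right)} - 2\right)^{2} = \left(\left(5 - -15 + \frac{1}{2 \left(-3\right)}\right) - 2\right)^{2} = \left(\left(5 + 15 + \frac{1}{2} \left(- \frac{1}{3}\right)\right) - 2\right)^{2} = \left(\left(5 + 15 - \frac{1}{6}\right) - 2\right)^{2} = \left(\frac{119}{6} - 2\right)^{2} = \left(\frac{107}{6}\right)^{2} = \frac{11449}{36}$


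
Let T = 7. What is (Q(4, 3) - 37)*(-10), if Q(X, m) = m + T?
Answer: 270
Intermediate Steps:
Q(X, m) = 7 + m (Q(X, m) = m + 7 = 7 + m)
(Q(4, 3) - 37)*(-10) = ((7 + 3) - 37)*(-10) = (10 - 37)*(-10) = -27*(-10) = 270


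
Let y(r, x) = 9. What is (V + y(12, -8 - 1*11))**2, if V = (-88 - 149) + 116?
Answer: 12544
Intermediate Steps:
V = -121 (V = -237 + 116 = -121)
(V + y(12, -8 - 1*11))**2 = (-121 + 9)**2 = (-112)**2 = 12544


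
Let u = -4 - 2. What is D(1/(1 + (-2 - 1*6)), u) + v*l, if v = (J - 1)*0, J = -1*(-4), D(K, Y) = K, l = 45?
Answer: -⅐ ≈ -0.14286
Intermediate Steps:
u = -6
J = 4
v = 0 (v = (4 - 1)*0 = 3*0 = 0)
D(1/(1 + (-2 - 1*6)), u) + v*l = 1/(1 + (-2 - 1*6)) + 0*45 = 1/(1 + (-2 - 6)) + 0 = 1/(1 - 8) + 0 = 1/(-7) + 0 = -⅐ + 0 = -⅐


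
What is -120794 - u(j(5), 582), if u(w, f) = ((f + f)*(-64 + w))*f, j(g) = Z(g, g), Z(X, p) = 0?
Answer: 43235878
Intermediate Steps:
j(g) = 0
u(w, f) = 2*f²*(-64 + w) (u(w, f) = ((2*f)*(-64 + w))*f = (2*f*(-64 + w))*f = 2*f²*(-64 + w))
-120794 - u(j(5), 582) = -120794 - 2*582²*(-64 + 0) = -120794 - 2*338724*(-64) = -120794 - 1*(-43356672) = -120794 + 43356672 = 43235878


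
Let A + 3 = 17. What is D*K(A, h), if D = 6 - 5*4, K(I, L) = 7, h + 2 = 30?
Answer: -98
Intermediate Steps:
A = 14 (A = -3 + 17 = 14)
h = 28 (h = -2 + 30 = 28)
D = -14 (D = 6 - 1*20 = 6 - 20 = -14)
D*K(A, h) = -14*7 = -98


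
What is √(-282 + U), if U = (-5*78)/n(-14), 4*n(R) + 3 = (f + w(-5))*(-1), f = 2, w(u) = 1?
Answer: I*√22 ≈ 4.6904*I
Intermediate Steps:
n(R) = -3/2 (n(R) = -¾ + ((2 + 1)*(-1))/4 = -¾ + (3*(-1))/4 = -¾ + (¼)*(-3) = -¾ - ¾ = -3/2)
U = 260 (U = (-5*78)/(-3/2) = -390*(-⅔) = 260)
√(-282 + U) = √(-282 + 260) = √(-22) = I*√22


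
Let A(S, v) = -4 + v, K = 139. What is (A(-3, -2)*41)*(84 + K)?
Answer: -54858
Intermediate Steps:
(A(-3, -2)*41)*(84 + K) = ((-4 - 2)*41)*(84 + 139) = -6*41*223 = -246*223 = -54858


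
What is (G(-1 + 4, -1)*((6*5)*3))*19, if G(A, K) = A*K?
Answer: -5130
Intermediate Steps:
(G(-1 + 4, -1)*((6*5)*3))*19 = (((-1 + 4)*(-1))*((6*5)*3))*19 = ((3*(-1))*(30*3))*19 = -3*90*19 = -270*19 = -5130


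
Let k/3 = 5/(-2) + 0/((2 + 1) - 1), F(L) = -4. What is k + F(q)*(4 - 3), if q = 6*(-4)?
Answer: -23/2 ≈ -11.500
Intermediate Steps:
q = -24
k = -15/2 (k = 3*(5/(-2) + 0/((2 + 1) - 1)) = 3*(5*(-½) + 0/(3 - 1)) = 3*(-5/2 + 0/2) = 3*(-5/2 + 0*(½)) = 3*(-5/2 + 0) = 3*(-5/2) = -15/2 ≈ -7.5000)
k + F(q)*(4 - 3) = -15/2 - 4*(4 - 3) = -15/2 - 4*1 = -15/2 - 4 = -23/2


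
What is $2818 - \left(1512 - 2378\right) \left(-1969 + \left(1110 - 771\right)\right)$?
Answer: $-1408762$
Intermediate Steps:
$2818 - \left(1512 - 2378\right) \left(-1969 + \left(1110 - 771\right)\right) = 2818 - - 866 \left(-1969 + \left(1110 - 771\right)\right) = 2818 - - 866 \left(-1969 + 339\right) = 2818 - \left(-866\right) \left(-1630\right) = 2818 - 1411580 = -1408762$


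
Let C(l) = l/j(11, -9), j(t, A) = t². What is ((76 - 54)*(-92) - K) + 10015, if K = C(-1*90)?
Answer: 967001/121 ≈ 7991.7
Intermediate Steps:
C(l) = l/121 (C(l) = l/(11²) = l/121)
K = -90/121 (K = (-1*90)/121 = (1/121)*(-90) = -90/121 ≈ -0.74380)
((76 - 54)*(-92) - K) + 10015 = ((76 - 54)*(-92) - 1*(-90/121)) + 10015 = (22*(-92) + 90/121) + 10015 = (-2024 + 90/121) + 10015 = -244814/121 + 10015 = 967001/121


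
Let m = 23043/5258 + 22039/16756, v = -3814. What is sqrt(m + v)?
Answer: 3*I*sqrt(205281959041238959)/22025762 ≈ 61.711*I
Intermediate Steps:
m = 250994785/44051524 (m = 23043*(1/5258) + 22039*(1/16756) = 23043/5258 + 22039/16756 = 250994785/44051524 ≈ 5.6978)
sqrt(m + v) = sqrt(250994785/44051524 - 3814) = sqrt(-167761517751/44051524) = 3*I*sqrt(205281959041238959)/22025762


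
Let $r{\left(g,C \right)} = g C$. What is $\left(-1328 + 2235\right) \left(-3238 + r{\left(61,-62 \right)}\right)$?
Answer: $-6367140$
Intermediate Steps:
$r{\left(g,C \right)} = C g$
$\left(-1328 + 2235\right) \left(-3238 + r{\left(61,-62 \right)}\right) = \left(-1328 + 2235\right) \left(-3238 - 3782\right) = 907 \left(-3238 - 3782\right) = 907 \left(-7020\right) = -6367140$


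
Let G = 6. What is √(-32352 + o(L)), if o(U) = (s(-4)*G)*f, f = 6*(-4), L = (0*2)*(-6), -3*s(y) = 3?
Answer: 4*I*√2013 ≈ 179.47*I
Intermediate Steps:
s(y) = -1 (s(y) = -⅓*3 = -1)
L = 0 (L = 0*(-6) = 0)
f = -24
o(U) = 144 (o(U) = -1*6*(-24) = -6*(-24) = 144)
√(-32352 + o(L)) = √(-32352 + 144) = √(-32208) = 4*I*√2013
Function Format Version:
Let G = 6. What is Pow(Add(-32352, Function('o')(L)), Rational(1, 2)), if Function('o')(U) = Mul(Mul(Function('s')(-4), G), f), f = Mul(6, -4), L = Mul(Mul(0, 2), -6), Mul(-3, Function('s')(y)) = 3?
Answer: Mul(4, I, Pow(2013, Rational(1, 2))) ≈ Mul(179.47, I)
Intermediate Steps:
Function('s')(y) = -1 (Function('s')(y) = Mul(Rational(-1, 3), 3) = -1)
L = 0 (L = Mul(0, -6) = 0)
f = -24
Function('o')(U) = 144 (Function('o')(U) = Mul(Mul(-1, 6), -24) = Mul(-6, -24) = 144)
Pow(Add(-32352, Function('o')(L)), Rational(1, 2)) = Pow(Add(-32352, 144), Rational(1, 2)) = Pow(-32208, Rational(1, 2)) = Mul(4, I, Pow(2013, Rational(1, 2)))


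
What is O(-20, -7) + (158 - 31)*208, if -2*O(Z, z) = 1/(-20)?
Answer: 1056641/40 ≈ 26416.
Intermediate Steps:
O(Z, z) = 1/40 (O(Z, z) = -½/(-20) = -½*(-1/20) = 1/40)
O(-20, -7) + (158 - 31)*208 = 1/40 + (158 - 31)*208 = 1/40 + 127*208 = 1/40 + 26416 = 1056641/40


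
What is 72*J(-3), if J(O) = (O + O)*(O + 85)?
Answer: -35424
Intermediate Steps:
J(O) = 2*O*(85 + O) (J(O) = (2*O)*(85 + O) = 2*O*(85 + O))
72*J(-3) = 72*(2*(-3)*(85 - 3)) = 72*(2*(-3)*82) = 72*(-492) = -35424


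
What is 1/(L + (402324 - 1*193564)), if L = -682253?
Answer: -1/473493 ≈ -2.1120e-6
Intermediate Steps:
1/(L + (402324 - 1*193564)) = 1/(-682253 + (402324 - 1*193564)) = 1/(-682253 + (402324 - 193564)) = 1/(-682253 + 208760) = 1/(-473493) = -1/473493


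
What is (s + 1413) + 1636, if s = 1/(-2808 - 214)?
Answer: 9214077/3022 ≈ 3049.0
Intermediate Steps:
s = -1/3022 (s = 1/(-3022) = -1/3022 ≈ -0.00033091)
(s + 1413) + 1636 = (-1/3022 + 1413) + 1636 = 4270085/3022 + 1636 = 9214077/3022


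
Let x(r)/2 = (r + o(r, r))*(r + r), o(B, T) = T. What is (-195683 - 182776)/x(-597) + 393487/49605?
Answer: 122573889641/15715260840 ≈ 7.7997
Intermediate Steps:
x(r) = 8*r**2 (x(r) = 2*((r + r)*(r + r)) = 2*((2*r)*(2*r)) = 2*(4*r**2) = 8*r**2)
(-195683 - 182776)/x(-597) + 393487/49605 = (-195683 - 182776)/((8*(-597)**2)) + 393487/49605 = -378459/(8*356409) + 393487*(1/49605) = -378459/2851272 + 393487/49605 = -378459*1/2851272 + 393487/49605 = -42051/316808 + 393487/49605 = 122573889641/15715260840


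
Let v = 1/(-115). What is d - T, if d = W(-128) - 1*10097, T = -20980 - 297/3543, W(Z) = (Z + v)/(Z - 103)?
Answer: 16259774211/1493965 ≈ 10884.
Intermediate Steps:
v = -1/115 ≈ -0.0086956
W(Z) = (-1/115 + Z)/(-103 + Z) (W(Z) = (Z - 1/115)/(Z - 103) = (-1/115 + Z)/(-103 + Z))
T = -24777479/1181 (T = -20980 - 297/3543 = -20980 - 1*99/1181 = -20980 - 99/1181 = -24777479/1181 ≈ -20980.)
d = -12772004/1265 (d = (-1/115 - 128)/(-103 - 128) - 1*10097 = -14721/115/(-231) - 10097 = -1/231*(-14721/115) - 10097 = 701/1265 - 10097 = -12772004/1265 ≈ -10096.)
d - T = -12772004/1265 - 1*(-24777479/1181) = -12772004/1265 + 24777479/1181 = 16259774211/1493965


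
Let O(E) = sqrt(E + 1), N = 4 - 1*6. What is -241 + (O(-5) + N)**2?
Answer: -241 - 8*I ≈ -241.0 - 8.0*I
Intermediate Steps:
N = -2 (N = 4 - 6 = -2)
O(E) = sqrt(1 + E)
-241 + (O(-5) + N)**2 = -241 + (sqrt(1 - 5) - 2)**2 = -241 + (sqrt(-4) - 2)**2 = -241 + (2*I - 2)**2 = -241 + (-2 + 2*I)**2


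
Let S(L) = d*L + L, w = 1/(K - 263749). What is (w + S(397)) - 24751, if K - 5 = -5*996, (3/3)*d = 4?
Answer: -6117770585/268724 ≈ -22766.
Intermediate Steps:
d = 4
K = -4975 (K = 5 - 5*996 = 5 - 4980 = -4975)
w = -1/268724 (w = 1/(-4975 - 263749) = 1/(-268724) = -1/268724 ≈ -3.7213e-6)
S(L) = 5*L (S(L) = 4*L + L = 5*L)
(w + S(397)) - 24751 = (-1/268724 + 5*397) - 24751 = (-1/268724 + 1985) - 24751 = 533417139/268724 - 24751 = -6117770585/268724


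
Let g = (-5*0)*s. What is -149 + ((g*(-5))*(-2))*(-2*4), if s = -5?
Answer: -149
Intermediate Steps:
g = 0 (g = -5*0*(-5) = 0*(-5) = 0)
-149 + ((g*(-5))*(-2))*(-2*4) = -149 + ((0*(-5))*(-2))*(-2*4) = -149 + (0*(-2))*(-8) = -149 + 0*(-8) = -149 + 0 = -149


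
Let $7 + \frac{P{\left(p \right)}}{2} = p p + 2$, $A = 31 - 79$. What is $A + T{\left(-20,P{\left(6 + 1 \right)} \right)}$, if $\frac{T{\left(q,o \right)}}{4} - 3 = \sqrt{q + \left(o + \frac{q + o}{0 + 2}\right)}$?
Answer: $-36 + 4 \sqrt{102} \approx 4.398$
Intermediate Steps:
$A = -48$
$P{\left(p \right)} = -10 + 2 p^{2}$ ($P{\left(p \right)} = -14 + 2 \left(p p + 2\right) = -14 + 2 \left(p^{2} + 2\right) = -14 + 2 \left(2 + p^{2}\right) = -14 + \left(4 + 2 p^{2}\right) = -10 + 2 p^{2}$)
$T{\left(q,o \right)} = 12 + 4 \sqrt{\frac{3 o}{2} + \frac{3 q}{2}}$ ($T{\left(q,o \right)} = 12 + 4 \sqrt{q + \left(o + \frac{q + o}{0 + 2}\right)} = 12 + 4 \sqrt{q + \left(o + \frac{o + q}{2}\right)} = 12 + 4 \sqrt{q + \left(o + \left(o + q\right) \frac{1}{2}\right)} = 12 + 4 \sqrt{q + \left(o + \left(\frac{o}{2} + \frac{q}{2}\right)\right)} = 12 + 4 \sqrt{q + \left(\frac{q}{2} + \frac{3 o}{2}\right)} = 12 + 4 \sqrt{\frac{3 o}{2} + \frac{3 q}{2}}$)
$A + T{\left(-20,P{\left(6 + 1 \right)} \right)} = -48 + \left(12 + 2 \sqrt{6 \left(-10 + 2 \left(6 + 1\right)^{2}\right) + 6 \left(-20\right)}\right) = -48 + \left(12 + 2 \sqrt{6 \left(-10 + 2 \cdot 7^{2}\right) - 120}\right) = -48 + \left(12 + 2 \sqrt{6 \left(-10 + 2 \cdot 49\right) - 120}\right) = -48 + \left(12 + 2 \sqrt{6 \left(-10 + 98\right) - 120}\right) = -48 + \left(12 + 2 \sqrt{6 \cdot 88 - 120}\right) = -48 + \left(12 + 2 \sqrt{528 - 120}\right) = -48 + \left(12 + 2 \sqrt{408}\right) = -48 + \left(12 + 2 \cdot 2 \sqrt{102}\right) = -48 + \left(12 + 4 \sqrt{102}\right) = -36 + 4 \sqrt{102}$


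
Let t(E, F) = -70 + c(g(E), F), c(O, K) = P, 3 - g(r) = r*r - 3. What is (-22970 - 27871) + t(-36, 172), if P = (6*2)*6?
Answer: -50839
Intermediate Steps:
g(r) = 6 - r**2 (g(r) = 3 - (r*r - 3) = 3 - (r**2 - 3) = 3 - (-3 + r**2) = 3 + (3 - r**2) = 6 - r**2)
P = 72 (P = 12*6 = 72)
c(O, K) = 72
t(E, F) = 2 (t(E, F) = -70 + 72 = 2)
(-22970 - 27871) + t(-36, 172) = (-22970 - 27871) + 2 = -50841 + 2 = -50839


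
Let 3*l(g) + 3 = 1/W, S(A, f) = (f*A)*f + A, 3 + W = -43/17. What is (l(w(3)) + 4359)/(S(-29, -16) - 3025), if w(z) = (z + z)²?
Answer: -1228939/2954796 ≈ -0.41591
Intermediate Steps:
W = -94/17 (W = -3 - 43/17 = -94/17 ≈ -5.5294)
w(z) = 4*z² (w(z) = (2*z)² = 4*z²)
S(A, f) = A + A*f² (S(A, f) = (A*f)*f + A = A*f² + A = A + A*f²)
l(g) = -299/282 (l(g) = -1 + 1/(3*(-94/17)) = -1 + (⅓)*(-17/94) = -1 - 17/282 = -299/282)
(l(w(3)) + 4359)/(S(-29, -16) - 3025) = (-299/282 + 4359)/(-29*(1 + (-16)²) - 3025) = 1228939/(282*(-29*(1 + 256) - 3025)) = 1228939/(282*(-29*257 - 3025)) = 1228939/(282*(-7453 - 3025)) = (1228939/282)/(-10478) = (1228939/282)*(-1/10478) = -1228939/2954796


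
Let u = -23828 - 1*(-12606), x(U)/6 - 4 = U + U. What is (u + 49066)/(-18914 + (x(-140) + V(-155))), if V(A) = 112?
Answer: -18922/10229 ≈ -1.8498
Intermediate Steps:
x(U) = 24 + 12*U (x(U) = 24 + 6*(U + U) = 24 + 6*(2*U) = 24 + 12*U)
u = -11222 (u = -23828 + 12606 = -11222)
(u + 49066)/(-18914 + (x(-140) + V(-155))) = (-11222 + 49066)/(-18914 + ((24 + 12*(-140)) + 112)) = 37844/(-18914 + ((24 - 1680) + 112)) = 37844/(-18914 + (-1656 + 112)) = 37844/(-18914 - 1544) = 37844/(-20458) = 37844*(-1/20458) = -18922/10229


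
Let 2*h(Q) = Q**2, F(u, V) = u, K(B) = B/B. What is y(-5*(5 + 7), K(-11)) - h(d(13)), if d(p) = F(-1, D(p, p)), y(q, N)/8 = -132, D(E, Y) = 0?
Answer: -2113/2 ≈ -1056.5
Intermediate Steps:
K(B) = 1
y(q, N) = -1056 (y(q, N) = 8*(-132) = -1056)
d(p) = -1
h(Q) = Q**2/2
y(-5*(5 + 7), K(-11)) - h(d(13)) = -1056 - (-1)**2/2 = -1056 - 1/2 = -2113/2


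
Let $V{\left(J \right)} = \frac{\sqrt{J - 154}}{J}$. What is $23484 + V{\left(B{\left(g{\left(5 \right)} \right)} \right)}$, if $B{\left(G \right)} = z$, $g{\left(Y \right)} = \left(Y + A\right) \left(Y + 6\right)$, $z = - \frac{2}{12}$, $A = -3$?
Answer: $23484 - 5 i \sqrt{222} \approx 23484.0 - 74.498 i$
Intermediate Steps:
$z = - \frac{1}{6}$ ($z = \left(-2\right) \frac{1}{12} = - \frac{1}{6} \approx -0.16667$)
$g{\left(Y \right)} = \left(-3 + Y\right) \left(6 + Y\right)$ ($g{\left(Y \right)} = \left(Y - 3\right) \left(Y + 6\right) = \left(-3 + Y\right) \left(6 + Y\right)$)
$B{\left(G \right)} = - \frac{1}{6}$
$V{\left(J \right)} = \frac{\sqrt{-154 + J}}{J}$
$23484 + V{\left(B{\left(g{\left(5 \right)} \right)} \right)} = 23484 + \frac{\sqrt{-154 - \frac{1}{6}}}{- \frac{1}{6}} = 23484 - 6 \sqrt{- \frac{925}{6}} = 23484 - 6 \frac{5 i \sqrt{222}}{6} = 23484 - 5 i \sqrt{222}$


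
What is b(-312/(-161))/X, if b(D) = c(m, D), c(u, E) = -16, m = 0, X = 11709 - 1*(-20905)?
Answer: -8/16307 ≈ -0.00049059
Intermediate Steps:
X = 32614 (X = 11709 + 20905 = 32614)
b(D) = -16
b(-312/(-161))/X = -16/32614 = -16*1/32614 = -8/16307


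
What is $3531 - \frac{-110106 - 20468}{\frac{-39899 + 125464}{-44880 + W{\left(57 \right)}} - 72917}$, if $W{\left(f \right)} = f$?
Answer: $\frac{5767511974767}{1634222128} \approx 3529.2$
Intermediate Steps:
$3531 - \frac{-110106 - 20468}{\frac{-39899 + 125464}{-44880 + W{\left(57 \right)}} - 72917} = 3531 - \frac{-110106 - 20468}{\frac{-39899 + 125464}{-44880 + 57} - 72917} = 3531 - - \frac{130574}{\frac{85565}{-44823} - 72917} = 3531 - - \frac{130574}{85565 \left(- \frac{1}{44823}\right) - 72917} = 3531 - - \frac{130574}{- \frac{85565}{44823} - 72917} = 3531 - - \frac{130574}{- \frac{3268444256}{44823}} = 3531 - \left(-130574\right) \left(- \frac{44823}{3268444256}\right) = 3531 - \frac{2926359201}{1634222128} = \frac{5767511974767}{1634222128}$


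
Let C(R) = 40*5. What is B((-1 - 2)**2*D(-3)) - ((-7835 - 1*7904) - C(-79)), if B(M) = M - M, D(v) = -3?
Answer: 15939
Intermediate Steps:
C(R) = 200
B(M) = 0
B((-1 - 2)**2*D(-3)) - ((-7835 - 1*7904) - C(-79)) = 0 - ((-7835 - 1*7904) - 1*200) = 0 - ((-7835 - 7904) - 200) = 0 - (-15739 - 200) = 0 - 1*(-15939) = 0 + 15939 = 15939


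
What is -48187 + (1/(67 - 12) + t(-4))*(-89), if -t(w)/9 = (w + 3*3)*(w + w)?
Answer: -4412574/55 ≈ -80229.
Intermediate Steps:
t(w) = -18*w*(9 + w) (t(w) = -9*(w + 3*3)*(w + w) = -9*(w + 9)*2*w = -9*(9 + w)*2*w = -18*w*(9 + w))
-48187 + (1/(67 - 12) + t(-4))*(-89) = -48187 + (1/(67 - 12) - 18*(-4)*(9 - 4))*(-89) = -48187 + (1/55 - 18*(-4)*5)*(-89) = -48187 + (1/55 + 360)*(-89) = -48187 + (19801/55)*(-89) = -48187 - 1762289/55 = -4412574/55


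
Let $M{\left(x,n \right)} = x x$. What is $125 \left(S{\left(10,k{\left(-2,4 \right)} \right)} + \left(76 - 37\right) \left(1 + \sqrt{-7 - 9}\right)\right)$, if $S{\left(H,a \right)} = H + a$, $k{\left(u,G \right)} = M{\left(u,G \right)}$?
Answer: $6625 + 19500 i \approx 6625.0 + 19500.0 i$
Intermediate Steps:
$M{\left(x,n \right)} = x^{2}$
$k{\left(u,G \right)} = u^{2}$
$125 \left(S{\left(10,k{\left(-2,4 \right)} \right)} + \left(76 - 37\right) \left(1 + \sqrt{-7 - 9}\right)\right) = 125 \left(\left(10 + \left(-2\right)^{2}\right) + \left(76 - 37\right) \left(1 + \sqrt{-7 - 9}\right)\right) = 125 \left(\left(10 + 4\right) + 39 \left(1 + \sqrt{-16}\right)\right) = 125 \left(14 + 39 \left(1 + 4 i\right)\right) = 125 \left(14 + \left(39 + 156 i\right)\right) = 125 \left(53 + 156 i\right) = 6625 + 19500 i$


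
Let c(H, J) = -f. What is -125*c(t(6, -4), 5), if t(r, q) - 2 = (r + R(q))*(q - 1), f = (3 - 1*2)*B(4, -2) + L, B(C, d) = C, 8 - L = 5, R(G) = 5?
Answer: 875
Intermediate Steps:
L = 3 (L = 8 - 1*5 = 8 - 5 = 3)
f = 7 (f = (3 - 1*2)*4 + 3 = (3 - 2)*4 + 3 = 1*4 + 3 = 4 + 3 = 7)
t(r, q) = 2 + (-1 + q)*(5 + r) (t(r, q) = 2 + (r + 5)*(q - 1) = 2 + (5 + r)*(-1 + q) = 2 + (-1 + q)*(5 + r))
c(H, J) = -7 (c(H, J) = -1*7 = -7)
-125*c(t(6, -4), 5) = -125*(-7) = 875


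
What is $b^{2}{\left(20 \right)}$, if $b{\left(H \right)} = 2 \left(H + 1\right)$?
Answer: $1764$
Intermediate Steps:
$b{\left(H \right)} = 2 + 2 H$ ($b{\left(H \right)} = 2 \left(1 + H\right) = 2 + 2 H$)
$b^{2}{\left(20 \right)} = \left(2 + 2 \cdot 20\right)^{2} = \left(2 + 40\right)^{2} = 42^{2} = 1764$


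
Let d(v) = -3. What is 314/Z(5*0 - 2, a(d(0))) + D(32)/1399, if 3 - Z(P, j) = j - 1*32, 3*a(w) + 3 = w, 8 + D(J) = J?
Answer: 440174/51763 ≈ 8.5036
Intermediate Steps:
D(J) = -8 + J
a(w) = -1 + w/3
Z(P, j) = 35 - j (Z(P, j) = 3 - (j - 1*32) = 3 - (j - 32) = 3 - (-32 + j) = 3 + (32 - j) = 35 - j)
314/Z(5*0 - 2, a(d(0))) + D(32)/1399 = 314/(35 - (-1 + (1/3)*(-3))) + (-8 + 32)/1399 = 314/(35 - (-1 - 1)) + 24*(1/1399) = 314/(35 - 1*(-2)) + 24/1399 = 314/(35 + 2) + 24/1399 = 314/37 + 24/1399 = 440174/51763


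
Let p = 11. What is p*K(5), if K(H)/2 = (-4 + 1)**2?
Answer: 198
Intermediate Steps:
K(H) = 18 (K(H) = 2*(-4 + 1)**2 = 2*(-3)**2 = 2*9 = 18)
p*K(5) = 11*18 = 198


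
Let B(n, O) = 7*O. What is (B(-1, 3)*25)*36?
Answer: 18900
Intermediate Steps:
(B(-1, 3)*25)*36 = ((7*3)*25)*36 = (21*25)*36 = 525*36 = 18900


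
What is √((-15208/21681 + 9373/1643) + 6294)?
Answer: √888102467356726677/11873961 ≈ 79.366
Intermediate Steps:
√((-15208/21681 + 9373/1643) + 6294) = √(178229269/35621883 + 6294) = √(224382360871/35621883) = √888102467356726677/11873961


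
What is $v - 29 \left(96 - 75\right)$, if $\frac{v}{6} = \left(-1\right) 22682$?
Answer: $-136701$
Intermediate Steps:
$v = -136092$ ($v = 6 \left(\left(-1\right) 22682\right) = 6 \left(-22682\right) = -136092$)
$v - 29 \left(96 - 75\right) = -136092 - 29 \left(96 - 75\right) = -136092 - 29 \cdot 21 = -136092 - 609 = -136701$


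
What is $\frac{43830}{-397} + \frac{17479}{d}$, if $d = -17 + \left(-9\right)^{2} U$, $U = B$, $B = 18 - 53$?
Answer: $- \frac{131942323}{1132244} \approx -116.53$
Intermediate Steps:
$B = -35$
$U = -35$
$d = -2852$ ($d = -17 + \left(-9\right)^{2} \left(-35\right) = -17 + 81 \left(-35\right) = -17 - 2835 = -2852$)
$\frac{43830}{-397} + \frac{17479}{d} = \frac{43830}{-397} + \frac{17479}{-2852} = 43830 \left(- \frac{1}{397}\right) + 17479 \left(- \frac{1}{2852}\right) = - \frac{43830}{397} - \frac{17479}{2852} = - \frac{131942323}{1132244}$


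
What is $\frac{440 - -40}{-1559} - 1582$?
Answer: $- \frac{2466818}{1559} \approx -1582.3$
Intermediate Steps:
$\frac{440 - -40}{-1559} - 1582 = - \frac{440 + 40}{1559} - 1582 = \left(- \frac{1}{1559}\right) 480 - 1582 = - \frac{480}{1559} - 1582 = - \frac{2466818}{1559}$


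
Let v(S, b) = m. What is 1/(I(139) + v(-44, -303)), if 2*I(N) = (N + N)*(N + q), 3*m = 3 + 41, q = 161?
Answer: 3/125144 ≈ 2.3972e-5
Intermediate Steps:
m = 44/3 (m = (3 + 41)/3 = (⅓)*44 = 44/3 ≈ 14.667)
I(N) = N*(161 + N) (I(N) = ((N + N)*(N + 161))/2 = ((2*N)*(161 + N))/2 = (2*N*(161 + N))/2 = N*(161 + N))
v(S, b) = 44/3
1/(I(139) + v(-44, -303)) = 1/(139*(161 + 139) + 44/3) = 1/(139*300 + 44/3) = 1/(41700 + 44/3) = 1/(125144/3) = 3/125144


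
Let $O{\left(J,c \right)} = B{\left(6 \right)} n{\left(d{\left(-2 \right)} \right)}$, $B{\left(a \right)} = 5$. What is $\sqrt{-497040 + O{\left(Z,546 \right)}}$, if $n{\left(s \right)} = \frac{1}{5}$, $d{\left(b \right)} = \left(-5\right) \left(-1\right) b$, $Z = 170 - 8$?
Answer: $i \sqrt{497039} \approx 705.01 i$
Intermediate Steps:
$Z = 162$ ($Z = 170 - 8 = 162$)
$d{\left(b \right)} = 5 b$
$n{\left(s \right)} = \frac{1}{5}$
$O{\left(J,c \right)} = 1$ ($O{\left(J,c \right)} = 5 \cdot \frac{1}{5} = 1$)
$\sqrt{-497040 + O{\left(Z,546 \right)}} = \sqrt{-497040 + 1} = \sqrt{-497039} = i \sqrt{497039}$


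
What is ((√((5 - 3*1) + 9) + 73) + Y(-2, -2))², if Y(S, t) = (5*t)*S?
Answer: (93 + √11)² ≈ 9276.9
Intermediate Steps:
Y(S, t) = 5*S*t
((√((5 - 3*1) + 9) + 73) + Y(-2, -2))² = ((√((5 - 3*1) + 9) + 73) + 5*(-2)*(-2))² = ((√((5 - 3) + 9) + 73) + 20)² = ((√(2 + 9) + 73) + 20)² = ((√11 + 73) + 20)² = ((73 + √11) + 20)² = (93 + √11)²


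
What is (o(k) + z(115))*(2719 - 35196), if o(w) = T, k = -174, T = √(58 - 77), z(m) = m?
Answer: -3734855 - 32477*I*√19 ≈ -3.7349e+6 - 1.4156e+5*I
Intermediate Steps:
T = I*√19 (T = √(-19) = I*√19 ≈ 4.3589*I)
o(w) = I*√19
(o(k) + z(115))*(2719 - 35196) = (I*√19 + 115)*(2719 - 35196) = (115 + I*√19)*(-32477) = -3734855 - 32477*I*√19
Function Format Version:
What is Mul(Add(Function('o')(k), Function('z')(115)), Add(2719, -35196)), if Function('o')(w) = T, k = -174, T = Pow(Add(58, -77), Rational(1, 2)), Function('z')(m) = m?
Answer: Add(-3734855, Mul(-32477, I, Pow(19, Rational(1, 2)))) ≈ Add(-3.7349e+6, Mul(-1.4156e+5, I))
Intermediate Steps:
T = Mul(I, Pow(19, Rational(1, 2))) (T = Pow(-19, Rational(1, 2)) = Mul(I, Pow(19, Rational(1, 2))) ≈ Mul(4.3589, I))
Function('o')(w) = Mul(I, Pow(19, Rational(1, 2)))
Mul(Add(Function('o')(k), Function('z')(115)), Add(2719, -35196)) = Mul(Add(Mul(I, Pow(19, Rational(1, 2))), 115), Add(2719, -35196)) = Mul(Add(115, Mul(I, Pow(19, Rational(1, 2)))), -32477) = Add(-3734855, Mul(-32477, I, Pow(19, Rational(1, 2))))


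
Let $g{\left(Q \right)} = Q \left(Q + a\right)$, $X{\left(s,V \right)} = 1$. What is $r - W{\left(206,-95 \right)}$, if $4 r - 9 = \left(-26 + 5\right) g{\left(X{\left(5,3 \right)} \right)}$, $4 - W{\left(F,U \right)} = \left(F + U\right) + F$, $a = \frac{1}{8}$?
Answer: $\frac{9899}{32} \approx 309.34$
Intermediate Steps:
$a = \frac{1}{8} \approx 0.125$
$g{\left(Q \right)} = Q \left(\frac{1}{8} + Q\right)$ ($g{\left(Q \right)} = Q \left(Q + \frac{1}{8}\right) = Q \left(\frac{1}{8} + Q\right)$)
$W{\left(F,U \right)} = 4 - U - 2 F$ ($W{\left(F,U \right)} = 4 - \left(\left(F + U\right) + F\right) = 4 - \left(U + 2 F\right) = 4 - U - 2 F$)
$r = - \frac{117}{32}$ ($r = \frac{9}{4} + \frac{\left(-26 + 5\right) 1 \left(\frac{1}{8} + 1\right)}{4} = \frac{9}{4} + \frac{\left(-21\right) 1 \cdot \frac{9}{8}}{4} = \frac{9}{4} + \frac{\left(-21\right) \frac{9}{8}}{4} = \frac{9}{4} + \frac{1}{4} \left(- \frac{189}{8}\right) = \frac{9}{4} - \frac{189}{32} = - \frac{117}{32} \approx -3.6563$)
$r - W{\left(206,-95 \right)} = - \frac{117}{32} - \left(4 - -95 - 412\right) = - \frac{117}{32} - \left(4 + 95 - 412\right) = - \frac{117}{32} - -313 = - \frac{117}{32} + 313 = \frac{9899}{32}$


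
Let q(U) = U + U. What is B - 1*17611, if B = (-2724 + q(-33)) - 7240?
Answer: -27641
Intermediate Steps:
q(U) = 2*U
B = -10030 (B = (-2724 + 2*(-33)) - 7240 = (-2724 - 66) - 7240 = -2790 - 7240 = -10030)
B - 1*17611 = -10030 - 1*17611 = -10030 - 17611 = -27641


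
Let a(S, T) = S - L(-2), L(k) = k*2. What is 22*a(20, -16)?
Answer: 528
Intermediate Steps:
L(k) = 2*k
a(S, T) = 4 + S (a(S, T) = S - 2*(-2) = S - 1*(-4) = S + 4 = 4 + S)
22*a(20, -16) = 22*(4 + 20) = 22*24 = 528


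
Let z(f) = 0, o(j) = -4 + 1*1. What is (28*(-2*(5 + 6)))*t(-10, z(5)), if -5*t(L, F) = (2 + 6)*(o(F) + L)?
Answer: -64064/5 ≈ -12813.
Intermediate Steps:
o(j) = -3 (o(j) = -4 + 1 = -3)
t(L, F) = 24/5 - 8*L/5 (t(L, F) = -(2 + 6)*(-3 + L)/5 = -8*(-3 + L)/5 = -(-24 + 8*L)/5 = 24/5 - 8*L/5)
(28*(-2*(5 + 6)))*t(-10, z(5)) = (28*(-2*(5 + 6)))*(24/5 - 8/5*(-10)) = (28*(-2*11))*(24/5 + 16) = (28*(-22))*(104/5) = -616*104/5 = -64064/5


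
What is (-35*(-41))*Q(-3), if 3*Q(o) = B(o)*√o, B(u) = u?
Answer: -1435*I*√3 ≈ -2485.5*I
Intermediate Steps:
Q(o) = o^(3/2)/3 (Q(o) = (o*√o)/3 = o^(3/2)/3)
(-35*(-41))*Q(-3) = (-35*(-41))*((-3)^(3/2)/3) = 1435*((-3*I*√3)/3) = 1435*(-I*√3) = -1435*I*√3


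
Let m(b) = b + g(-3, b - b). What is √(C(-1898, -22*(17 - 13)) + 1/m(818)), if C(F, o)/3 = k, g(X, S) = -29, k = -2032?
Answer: I*√3794887227/789 ≈ 78.077*I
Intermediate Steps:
C(F, o) = -6096 (C(F, o) = 3*(-2032) = -6096)
m(b) = -29 + b (m(b) = b - 29 = -29 + b)
√(C(-1898, -22*(17 - 13)) + 1/m(818)) = √(-6096 + 1/(-29 + 818)) = √(-6096 + 1/789) = √(-4809743/789) = I*√3794887227/789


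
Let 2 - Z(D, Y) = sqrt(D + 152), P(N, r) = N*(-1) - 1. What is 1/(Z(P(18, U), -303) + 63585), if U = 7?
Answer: 63587/4043306436 + sqrt(133)/4043306436 ≈ 1.5729e-5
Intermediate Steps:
P(N, r) = -1 - N (P(N, r) = -N - 1 = -1 - N)
Z(D, Y) = 2 - sqrt(152 + D) (Z(D, Y) = 2 - sqrt(D + 152) = 2 - sqrt(152 + D))
1/(Z(P(18, U), -303) + 63585) = 1/((2 - sqrt(152 + (-1 - 1*18))) + 63585) = 1/((2 - sqrt(152 + (-1 - 18))) + 63585) = 1/((2 - sqrt(152 - 19)) + 63585) = 1/((2 - sqrt(133)) + 63585) = 1/(63587 - sqrt(133))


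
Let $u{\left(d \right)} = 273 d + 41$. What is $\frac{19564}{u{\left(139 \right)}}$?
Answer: $\frac{4891}{9497} \approx 0.51501$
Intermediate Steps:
$u{\left(d \right)} = 41 + 273 d$
$\frac{19564}{u{\left(139 \right)}} = \frac{19564}{41 + 273 \cdot 139} = \frac{19564}{41 + 37947} = \frac{19564}{37988} = 19564 \cdot \frac{1}{37988} = \frac{4891}{9497}$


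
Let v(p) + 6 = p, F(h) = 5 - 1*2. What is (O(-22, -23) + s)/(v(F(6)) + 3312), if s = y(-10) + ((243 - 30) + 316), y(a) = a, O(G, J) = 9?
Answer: 176/1103 ≈ 0.15956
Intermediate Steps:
F(h) = 3 (F(h) = 5 - 2 = 3)
v(p) = -6 + p
s = 519 (s = -10 + ((243 - 30) + 316) = -10 + (213 + 316) = -10 + 529 = 519)
(O(-22, -23) + s)/(v(F(6)) + 3312) = (9 + 519)/((-6 + 3) + 3312) = 528/(-3 + 3312) = 528/3309 = 528*(1/3309) = 176/1103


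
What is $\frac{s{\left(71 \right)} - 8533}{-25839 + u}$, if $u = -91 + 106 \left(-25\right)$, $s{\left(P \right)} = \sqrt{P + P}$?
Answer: $\frac{8533}{28580} - \frac{\sqrt{142}}{28580} \approx 0.29815$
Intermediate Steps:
$s{\left(P \right)} = \sqrt{2} \sqrt{P}$ ($s{\left(P \right)} = \sqrt{2 P} = \sqrt{2} \sqrt{P}$)
$u = -2741$ ($u = -91 - 2650 = -2741$)
$\frac{s{\left(71 \right)} - 8533}{-25839 + u} = \frac{\sqrt{2} \sqrt{71} - 8533}{-25839 - 2741} = \frac{\sqrt{142} - 8533}{-28580} = \left(-8533 + \sqrt{142}\right) \left(- \frac{1}{28580}\right) = \frac{8533}{28580} - \frac{\sqrt{142}}{28580}$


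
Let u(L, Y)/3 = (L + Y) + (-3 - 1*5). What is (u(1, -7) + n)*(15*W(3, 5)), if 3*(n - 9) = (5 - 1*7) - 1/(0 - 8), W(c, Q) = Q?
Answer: -20175/8 ≈ -2521.9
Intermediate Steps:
u(L, Y) = -24 + 3*L + 3*Y (u(L, Y) = 3*((L + Y) + (-3 - 1*5)) = 3*((L + Y) + (-3 - 5)) = 3*((L + Y) - 8) = 3*(-8 + L + Y) = -24 + 3*L + 3*Y)
n = 67/8 (n = 9 + ((5 - 1*7) - 1/(0 - 8))/3 = 9 + ((5 - 7) - 1/(-8))/3 = 9 + (-2 - 1*(-1/8))/3 = 9 + (-2 + 1/8)/3 = 9 + (1/3)*(-15/8) = 9 - 5/8 = 67/8 ≈ 8.3750)
(u(1, -7) + n)*(15*W(3, 5)) = ((-24 + 3*1 + 3*(-7)) + 67/8)*(15*5) = ((-24 + 3 - 21) + 67/8)*75 = (-42 + 67/8)*75 = -269/8*75 = -20175/8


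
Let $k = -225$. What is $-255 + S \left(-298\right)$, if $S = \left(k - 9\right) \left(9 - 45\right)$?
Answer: $-2510607$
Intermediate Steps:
$S = 8424$ ($S = \left(-225 - 9\right) \left(9 - 45\right) = \left(-234\right) \left(-36\right) = 8424$)
$-255 + S \left(-298\right) = -255 + 8424 \left(-298\right) = -255 - 2510352 = -2510607$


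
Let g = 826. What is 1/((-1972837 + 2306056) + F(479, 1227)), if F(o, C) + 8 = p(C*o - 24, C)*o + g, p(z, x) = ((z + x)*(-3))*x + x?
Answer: -1/1038410444494 ≈ -9.6301e-13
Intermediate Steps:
p(z, x) = x + x*(-3*x - 3*z) (p(z, x) = ((x + z)*(-3))*x + x = (-3*x - 3*z)*x + x = x*(-3*x - 3*z) + x = x + x*(-3*x - 3*z))
F(o, C) = 818 + C*o*(73 - 3*C - 3*C*o) (F(o, C) = -8 + ((C*(1 - 3*C - 3*(C*o - 24)))*o + 826) = -8 + ((C*(1 - 3*C - 3*(-24 + C*o)))*o + 826) = -8 + ((C*(1 - 3*C + (72 - 3*C*o)))*o + 826) = -8 + ((C*(73 - 3*C - 3*C*o))*o + 826) = -8 + (C*o*(73 - 3*C - 3*C*o) + 826) = -8 + (826 + C*o*(73 - 3*C - 3*C*o)) = 818 + C*o*(73 - 3*C - 3*C*o))
1/((-1972837 + 2306056) + F(479, 1227)) = 1/((-1972837 + 2306056) + (818 - 1*1227*479*(-73 + 3*1227 + 3*1227*479))) = 1/(333219 + (818 - 1*1227*479*(-73 + 3681 + 1763199))) = 1/(333219 + (818 - 1*1227*479*1766807)) = 1/(333219 + (818 - 1038410778531)) = 1/(333219 - 1038410777713) = 1/(-1038410444494) = -1/1038410444494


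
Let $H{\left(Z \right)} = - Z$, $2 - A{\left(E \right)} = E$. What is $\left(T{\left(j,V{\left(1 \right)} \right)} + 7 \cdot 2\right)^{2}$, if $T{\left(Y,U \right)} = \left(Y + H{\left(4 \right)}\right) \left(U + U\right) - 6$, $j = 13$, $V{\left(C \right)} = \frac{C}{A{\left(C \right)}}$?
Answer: $676$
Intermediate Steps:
$A{\left(E \right)} = 2 - E$
$V{\left(C \right)} = \frac{C}{2 - C}$
$T{\left(Y,U \right)} = -6 + 2 U \left(-4 + Y\right)$ ($T{\left(Y,U \right)} = \left(Y - 4\right) \left(U + U\right) - 6 = \left(Y - 4\right) 2 U - 6 = \left(-4 + Y\right) 2 U - 6 = 2 U \left(-4 + Y\right) - 6 = -6 + 2 U \left(-4 + Y\right)$)
$\left(T{\left(j,V{\left(1 \right)} \right)} + 7 \cdot 2\right)^{2} = \left(\left(-6 - 8 \left(\left(-1\right) 1 \frac{1}{-2 + 1}\right) + 2 \left(\left(-1\right) 1 \frac{1}{-2 + 1}\right) 13\right) + 7 \cdot 2\right)^{2} = \left(\left(-6 - 8 \left(\left(-1\right) 1 \frac{1}{-1}\right) + 2 \left(\left(-1\right) 1 \frac{1}{-1}\right) 13\right) + 14\right)^{2} = \left(\left(-6 - 8 \left(\left(-1\right) 1 \left(-1\right)\right) + 2 \left(\left(-1\right) 1 \left(-1\right)\right) 13\right) + 14\right)^{2} = \left(\left(-6 - 8 + 2 \cdot 1 \cdot 13\right) + 14\right)^{2} = \left(\left(-6 - 8 + 26\right) + 14\right)^{2} = \left(12 + 14\right)^{2} = 26^{2} = 676$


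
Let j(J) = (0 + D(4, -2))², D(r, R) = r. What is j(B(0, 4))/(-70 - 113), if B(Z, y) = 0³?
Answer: -16/183 ≈ -0.087432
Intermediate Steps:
B(Z, y) = 0
j(J) = 16 (j(J) = (0 + 4)² = 4² = 16)
j(B(0, 4))/(-70 - 113) = 16/(-70 - 113) = 16/(-183) = 16*(-1/183) = -16/183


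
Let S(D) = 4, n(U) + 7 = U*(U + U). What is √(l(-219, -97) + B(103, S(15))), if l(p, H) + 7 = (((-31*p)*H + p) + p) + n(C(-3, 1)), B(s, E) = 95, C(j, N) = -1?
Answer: 2*I*√164722 ≈ 811.72*I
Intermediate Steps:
n(U) = -7 + 2*U² (n(U) = -7 + U*(U + U) = -7 + U*(2*U) = -7 + 2*U²)
l(p, H) = -12 + 2*p - 31*H*p (l(p, H) = -7 + ((((-31*p)*H + p) + p) + (-7 + 2*(-1)²)) = -7 + (((-31*H*p + p) + p) + (-7 + 2*1)) = -7 + (((p - 31*H*p) + p) + (-7 + 2)) = -7 + ((2*p - 31*H*p) - 5) = -7 + (-5 + 2*p - 31*H*p) = -12 + 2*p - 31*H*p)
√(l(-219, -97) + B(103, S(15))) = √((-12 + 2*(-219) - 31*(-97)*(-219)) + 95) = √((-12 - 438 - 658533) + 95) = √(-658983 + 95) = √(-658888) = 2*I*√164722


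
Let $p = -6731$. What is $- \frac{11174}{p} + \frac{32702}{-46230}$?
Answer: $\frac{148228429}{155587065} \approx 0.9527$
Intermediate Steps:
$- \frac{11174}{p} + \frac{32702}{-46230} = - \frac{11174}{-6731} + \frac{32702}{-46230} = \left(-11174\right) \left(- \frac{1}{6731}\right) + 32702 \left(- \frac{1}{46230}\right) = \frac{11174}{6731} - \frac{16351}{23115} = \frac{148228429}{155587065}$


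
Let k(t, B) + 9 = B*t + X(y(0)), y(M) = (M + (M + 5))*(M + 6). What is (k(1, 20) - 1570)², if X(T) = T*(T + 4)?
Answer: 290521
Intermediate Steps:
y(M) = (5 + 2*M)*(6 + M) (y(M) = (M + (5 + M))*(6 + M) = (5 + 2*M)*(6 + M))
X(T) = T*(4 + T)
k(t, B) = 1011 + B*t (k(t, B) = -9 + (B*t + (30 + 2*0² + 17*0)*(4 + (30 + 2*0² + 17*0))) = -9 + (B*t + (30 + 2*0 + 0)*(4 + (30 + 2*0 + 0))) = -9 + (B*t + (30 + 0 + 0)*(4 + (30 + 0 + 0))) = -9 + (B*t + 30*(4 + 30)) = -9 + (B*t + 30*34) = -9 + (B*t + 1020) = -9 + (1020 + B*t) = 1011 + B*t)
(k(1, 20) - 1570)² = ((1011 + 20*1) - 1570)² = ((1011 + 20) - 1570)² = (1031 - 1570)² = (-539)² = 290521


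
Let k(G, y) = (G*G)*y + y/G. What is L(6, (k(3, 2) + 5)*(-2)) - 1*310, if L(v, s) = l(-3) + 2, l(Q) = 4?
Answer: -304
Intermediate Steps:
k(G, y) = y/G + y*G**2 (k(G, y) = G**2*y + y/G = y*G**2 + y/G = y/G + y*G**2)
L(v, s) = 6 (L(v, s) = 4 + 2 = 6)
L(6, (k(3, 2) + 5)*(-2)) - 1*310 = 6 - 1*310 = 6 - 310 = -304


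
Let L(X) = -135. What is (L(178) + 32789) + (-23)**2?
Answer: 33183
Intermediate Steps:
(L(178) + 32789) + (-23)**2 = (-135 + 32789) + (-23)**2 = 32654 + 529 = 33183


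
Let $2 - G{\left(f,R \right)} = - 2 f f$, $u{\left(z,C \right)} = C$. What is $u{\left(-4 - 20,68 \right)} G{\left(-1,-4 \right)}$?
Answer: $272$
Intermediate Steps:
$G{\left(f,R \right)} = 2 + 2 f^{2}$ ($G{\left(f,R \right)} = 2 - - 2 f f = 2 - - 2 f^{2} = 2 + 2 f^{2}$)
$u{\left(-4 - 20,68 \right)} G{\left(-1,-4 \right)} = 68 \left(2 + 2 \left(-1\right)^{2}\right) = 68 \left(2 + 2 \cdot 1\right) = 68 \left(2 + 2\right) = 68 \cdot 4 = 272$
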